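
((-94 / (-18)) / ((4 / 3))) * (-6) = -47 / 2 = -23.50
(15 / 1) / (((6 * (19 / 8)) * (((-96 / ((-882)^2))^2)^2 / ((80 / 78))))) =147177848790327708675 / 31616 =4655169812447106.17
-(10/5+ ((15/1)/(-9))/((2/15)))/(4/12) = 63/2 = 31.50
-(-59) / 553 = 59 / 553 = 0.11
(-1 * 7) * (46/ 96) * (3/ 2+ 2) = -1127/ 96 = -11.74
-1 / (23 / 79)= -79 / 23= -3.43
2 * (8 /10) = 8 /5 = 1.60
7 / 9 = 0.78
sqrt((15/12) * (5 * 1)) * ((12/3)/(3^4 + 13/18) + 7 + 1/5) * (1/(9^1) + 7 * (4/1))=749386/1471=509.44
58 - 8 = 50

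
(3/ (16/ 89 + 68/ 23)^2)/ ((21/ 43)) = 180178987/ 288514800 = 0.62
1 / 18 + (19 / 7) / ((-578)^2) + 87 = 1832283869 / 21047292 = 87.06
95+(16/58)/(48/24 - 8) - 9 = 7478/87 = 85.95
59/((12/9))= 177/4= 44.25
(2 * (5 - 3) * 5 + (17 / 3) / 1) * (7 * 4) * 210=150920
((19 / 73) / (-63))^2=0.00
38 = 38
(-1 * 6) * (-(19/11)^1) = 114/11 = 10.36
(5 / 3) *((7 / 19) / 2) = 0.31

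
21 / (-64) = -21 / 64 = -0.33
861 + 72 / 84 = 861.86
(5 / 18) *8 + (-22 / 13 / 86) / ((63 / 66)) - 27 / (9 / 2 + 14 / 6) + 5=4693225 / 1443897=3.25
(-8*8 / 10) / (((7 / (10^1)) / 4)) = -256 / 7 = -36.57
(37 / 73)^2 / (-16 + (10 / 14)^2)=-67081 / 4044711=-0.02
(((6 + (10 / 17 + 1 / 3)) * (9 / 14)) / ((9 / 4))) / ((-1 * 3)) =-706 / 1071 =-0.66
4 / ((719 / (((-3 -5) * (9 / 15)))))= -96 / 3595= -0.03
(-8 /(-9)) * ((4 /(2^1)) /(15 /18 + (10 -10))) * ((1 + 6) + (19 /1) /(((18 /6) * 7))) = 5312 /315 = 16.86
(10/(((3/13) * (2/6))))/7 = 130/7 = 18.57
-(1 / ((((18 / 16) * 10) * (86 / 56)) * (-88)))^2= -196 / 453051225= -0.00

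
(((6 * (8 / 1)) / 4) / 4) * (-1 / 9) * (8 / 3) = -8 / 9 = -0.89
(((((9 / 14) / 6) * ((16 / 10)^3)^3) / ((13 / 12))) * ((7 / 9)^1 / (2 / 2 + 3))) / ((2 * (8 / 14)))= 29360128 / 25390625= 1.16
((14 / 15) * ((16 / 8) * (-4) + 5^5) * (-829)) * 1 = -12058634 / 5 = -2411726.80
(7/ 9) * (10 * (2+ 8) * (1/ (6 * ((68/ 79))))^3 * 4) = 86281825/ 38203488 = 2.26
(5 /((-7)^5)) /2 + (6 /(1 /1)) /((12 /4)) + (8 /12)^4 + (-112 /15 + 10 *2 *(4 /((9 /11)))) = 92.51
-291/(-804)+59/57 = 21341/15276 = 1.40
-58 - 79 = -137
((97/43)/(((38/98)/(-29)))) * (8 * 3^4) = -89318376/817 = -109324.82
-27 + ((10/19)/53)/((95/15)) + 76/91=-45552943/1741103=-26.16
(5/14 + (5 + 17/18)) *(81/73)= 3573/511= 6.99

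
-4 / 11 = -0.36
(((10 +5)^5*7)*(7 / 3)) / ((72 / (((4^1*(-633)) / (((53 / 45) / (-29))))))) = 1138420828125 / 106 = 10739819133.25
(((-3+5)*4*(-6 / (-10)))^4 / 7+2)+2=349276 / 4375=79.83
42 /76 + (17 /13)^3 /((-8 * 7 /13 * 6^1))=502885 /1078896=0.47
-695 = -695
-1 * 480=-480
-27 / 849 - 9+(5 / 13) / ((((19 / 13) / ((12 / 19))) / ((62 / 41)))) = -36778596 / 4188683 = -8.78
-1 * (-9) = 9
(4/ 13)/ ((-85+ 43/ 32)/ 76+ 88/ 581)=-5651968/ 17437173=-0.32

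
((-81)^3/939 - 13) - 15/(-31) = -5613001/9703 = -578.48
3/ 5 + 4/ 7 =41/ 35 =1.17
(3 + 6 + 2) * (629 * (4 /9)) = 27676 /9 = 3075.11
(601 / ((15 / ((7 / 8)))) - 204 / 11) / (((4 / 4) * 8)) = 21797 / 10560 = 2.06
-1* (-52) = 52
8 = 8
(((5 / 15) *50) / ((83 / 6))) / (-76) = -25 / 1577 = -0.02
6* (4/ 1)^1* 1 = 24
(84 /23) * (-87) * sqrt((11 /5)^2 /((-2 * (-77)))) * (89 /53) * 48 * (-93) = 207388512 * sqrt(154) /6095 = 422251.64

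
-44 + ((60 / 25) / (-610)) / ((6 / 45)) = -13429 / 305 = -44.03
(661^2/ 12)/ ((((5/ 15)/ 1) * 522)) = 436921/ 2088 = 209.25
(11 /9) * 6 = 22 /3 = 7.33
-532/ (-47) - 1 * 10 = 62/ 47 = 1.32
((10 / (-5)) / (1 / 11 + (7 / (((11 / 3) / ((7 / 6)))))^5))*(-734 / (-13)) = -7565531776 / 3678268893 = -2.06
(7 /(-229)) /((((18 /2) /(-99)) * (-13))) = -0.03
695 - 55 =640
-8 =-8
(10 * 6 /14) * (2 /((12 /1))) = 5 /7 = 0.71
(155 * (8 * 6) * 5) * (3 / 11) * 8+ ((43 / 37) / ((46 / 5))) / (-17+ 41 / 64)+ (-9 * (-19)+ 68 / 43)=34278460950667 / 421441581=81336.21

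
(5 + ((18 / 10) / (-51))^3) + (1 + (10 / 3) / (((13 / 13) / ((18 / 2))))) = 36.00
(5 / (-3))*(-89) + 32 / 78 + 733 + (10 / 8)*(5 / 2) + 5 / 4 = 276469 / 312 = 886.12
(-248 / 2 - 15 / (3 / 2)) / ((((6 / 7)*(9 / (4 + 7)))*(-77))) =67 / 27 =2.48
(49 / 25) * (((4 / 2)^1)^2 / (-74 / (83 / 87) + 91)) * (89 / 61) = 0.85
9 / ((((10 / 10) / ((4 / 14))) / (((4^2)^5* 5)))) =13481691.43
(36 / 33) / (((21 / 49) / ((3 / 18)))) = 14 / 33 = 0.42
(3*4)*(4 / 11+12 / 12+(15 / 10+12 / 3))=906 / 11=82.36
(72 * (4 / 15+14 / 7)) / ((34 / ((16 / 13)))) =384 / 65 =5.91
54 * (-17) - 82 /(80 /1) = -36761 /40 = -919.02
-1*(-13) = 13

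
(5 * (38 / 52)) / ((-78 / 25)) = -2375 / 2028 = -1.17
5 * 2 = 10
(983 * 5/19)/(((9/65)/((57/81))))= 319475/243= 1314.71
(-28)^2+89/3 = 2441/3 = 813.67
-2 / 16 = -1 / 8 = -0.12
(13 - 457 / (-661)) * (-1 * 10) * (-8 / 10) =72400 / 661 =109.53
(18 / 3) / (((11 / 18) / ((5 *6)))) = 3240 / 11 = 294.55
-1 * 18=-18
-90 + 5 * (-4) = -110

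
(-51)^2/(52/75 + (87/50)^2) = 19507500/27907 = 699.02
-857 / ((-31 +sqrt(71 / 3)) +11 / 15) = 64275*sqrt(213) / 200791 +5836170 / 200791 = 33.74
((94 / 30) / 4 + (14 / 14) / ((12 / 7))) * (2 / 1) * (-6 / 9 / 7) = -0.26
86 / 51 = 1.69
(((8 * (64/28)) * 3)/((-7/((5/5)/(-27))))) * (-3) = -128/147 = -0.87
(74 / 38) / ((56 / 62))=1147 / 532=2.16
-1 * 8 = -8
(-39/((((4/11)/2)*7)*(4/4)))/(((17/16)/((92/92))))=-3432/119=-28.84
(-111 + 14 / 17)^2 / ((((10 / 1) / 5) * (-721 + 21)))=-3508129 / 404600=-8.67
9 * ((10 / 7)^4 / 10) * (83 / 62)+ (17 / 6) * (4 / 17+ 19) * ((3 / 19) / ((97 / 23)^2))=146417234673 / 26612208602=5.50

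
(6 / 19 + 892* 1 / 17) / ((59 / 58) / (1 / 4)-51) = -494450 / 439603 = -1.12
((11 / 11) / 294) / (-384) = -1 / 112896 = -0.00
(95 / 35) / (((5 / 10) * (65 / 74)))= 2812 / 455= 6.18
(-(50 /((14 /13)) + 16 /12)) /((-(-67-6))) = -1003 /1533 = -0.65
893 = 893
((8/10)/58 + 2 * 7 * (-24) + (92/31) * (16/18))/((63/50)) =-134856020/509733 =-264.56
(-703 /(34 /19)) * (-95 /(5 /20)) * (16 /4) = 10151320 /17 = 597136.47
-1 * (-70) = 70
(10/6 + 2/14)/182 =19/1911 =0.01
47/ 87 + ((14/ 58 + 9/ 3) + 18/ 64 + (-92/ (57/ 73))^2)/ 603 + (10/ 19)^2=23.85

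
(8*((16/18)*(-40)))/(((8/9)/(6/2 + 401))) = -129280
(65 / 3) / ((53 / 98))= 6370 / 159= 40.06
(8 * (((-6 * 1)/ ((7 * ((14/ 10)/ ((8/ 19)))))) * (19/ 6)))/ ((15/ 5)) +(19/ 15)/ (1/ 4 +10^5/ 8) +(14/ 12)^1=-10606291/ 10500210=-1.01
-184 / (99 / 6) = -368 / 33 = -11.15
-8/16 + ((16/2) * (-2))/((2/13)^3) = -8789/2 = -4394.50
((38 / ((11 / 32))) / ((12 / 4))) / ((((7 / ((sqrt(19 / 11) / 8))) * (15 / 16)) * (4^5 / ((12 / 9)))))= 19 * sqrt(209) / 228690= 0.00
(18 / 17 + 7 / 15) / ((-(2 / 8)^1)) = -1556 / 255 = -6.10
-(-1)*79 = 79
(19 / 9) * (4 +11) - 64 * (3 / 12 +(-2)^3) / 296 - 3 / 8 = 29275 / 888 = 32.97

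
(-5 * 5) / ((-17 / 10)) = 250 / 17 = 14.71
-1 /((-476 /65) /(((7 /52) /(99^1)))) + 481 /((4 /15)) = 48571385 /26928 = 1803.75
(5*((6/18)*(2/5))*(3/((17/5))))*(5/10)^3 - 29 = -1967/68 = -28.93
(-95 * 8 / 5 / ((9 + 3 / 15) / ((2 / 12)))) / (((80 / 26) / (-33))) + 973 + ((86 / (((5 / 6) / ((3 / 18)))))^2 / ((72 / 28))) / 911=18907840687 / 18857700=1002.66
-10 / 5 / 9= -2 / 9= -0.22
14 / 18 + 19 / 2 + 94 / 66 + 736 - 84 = 131413 / 198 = 663.70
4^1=4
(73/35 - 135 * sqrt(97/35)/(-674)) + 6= 27 * sqrt(3395)/4718 + 283/35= 8.42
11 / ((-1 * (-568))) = 11 / 568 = 0.02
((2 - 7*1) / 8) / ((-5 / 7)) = 7 / 8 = 0.88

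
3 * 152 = 456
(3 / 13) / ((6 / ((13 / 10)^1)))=0.05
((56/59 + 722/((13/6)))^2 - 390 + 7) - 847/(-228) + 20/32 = 29856659412995/268259784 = 111297.56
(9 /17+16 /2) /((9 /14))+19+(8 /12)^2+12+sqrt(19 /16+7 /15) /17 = sqrt(5955) /1020+6841 /153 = 44.79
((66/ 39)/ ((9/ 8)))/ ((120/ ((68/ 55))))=136/ 8775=0.02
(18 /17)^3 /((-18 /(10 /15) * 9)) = -24 /4913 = -0.00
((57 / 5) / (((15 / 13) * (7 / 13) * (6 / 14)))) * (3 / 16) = 3211 / 400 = 8.03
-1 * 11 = -11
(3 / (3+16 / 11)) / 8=33 / 392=0.08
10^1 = 10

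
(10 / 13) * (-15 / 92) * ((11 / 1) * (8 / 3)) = -1100 / 299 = -3.68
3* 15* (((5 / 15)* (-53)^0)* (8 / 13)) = 120 / 13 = 9.23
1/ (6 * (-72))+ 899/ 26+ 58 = 519899/ 5616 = 92.57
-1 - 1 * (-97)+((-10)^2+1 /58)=11369 /58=196.02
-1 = -1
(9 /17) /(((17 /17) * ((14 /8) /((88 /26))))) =1584 /1547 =1.02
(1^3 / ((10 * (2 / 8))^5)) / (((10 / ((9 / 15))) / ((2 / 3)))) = 32 / 78125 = 0.00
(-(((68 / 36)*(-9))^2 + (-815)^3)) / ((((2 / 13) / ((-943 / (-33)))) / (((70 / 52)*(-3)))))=-8933514276715 / 22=-406068830759.77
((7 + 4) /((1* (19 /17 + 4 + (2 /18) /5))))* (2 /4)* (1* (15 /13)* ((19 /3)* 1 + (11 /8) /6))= 13253625 /1635712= 8.10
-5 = -5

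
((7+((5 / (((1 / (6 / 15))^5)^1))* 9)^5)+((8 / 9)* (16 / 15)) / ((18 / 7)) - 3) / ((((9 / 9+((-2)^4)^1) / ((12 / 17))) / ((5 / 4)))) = 101723534853893324 / 446491241455078125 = 0.23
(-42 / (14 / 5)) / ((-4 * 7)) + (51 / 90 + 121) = 122.10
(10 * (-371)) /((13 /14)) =-51940 /13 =-3995.38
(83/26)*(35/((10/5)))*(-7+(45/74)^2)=-105471835/284752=-370.40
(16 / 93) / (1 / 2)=0.34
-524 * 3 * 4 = -6288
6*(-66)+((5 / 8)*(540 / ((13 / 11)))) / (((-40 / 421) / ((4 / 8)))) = -789921 / 416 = -1898.85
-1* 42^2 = -1764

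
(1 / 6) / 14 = 1 / 84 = 0.01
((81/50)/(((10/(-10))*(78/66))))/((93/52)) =-594/775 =-0.77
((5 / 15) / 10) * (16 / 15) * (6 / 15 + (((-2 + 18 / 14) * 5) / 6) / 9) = 2524 / 212625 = 0.01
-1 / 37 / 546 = -0.00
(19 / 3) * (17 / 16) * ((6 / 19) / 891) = 17 / 7128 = 0.00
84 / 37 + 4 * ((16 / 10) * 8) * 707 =6697124 / 185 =36200.67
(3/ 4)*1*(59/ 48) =59/ 64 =0.92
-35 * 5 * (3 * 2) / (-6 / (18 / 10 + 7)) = 1540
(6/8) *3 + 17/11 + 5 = 387/44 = 8.80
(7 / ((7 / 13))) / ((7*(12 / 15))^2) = 325 / 784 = 0.41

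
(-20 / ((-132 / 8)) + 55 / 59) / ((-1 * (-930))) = 835 / 362142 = 0.00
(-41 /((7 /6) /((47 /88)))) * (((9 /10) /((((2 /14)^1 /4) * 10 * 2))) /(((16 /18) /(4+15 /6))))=-6087393 /35200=-172.94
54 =54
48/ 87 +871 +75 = 27450/ 29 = 946.55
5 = 5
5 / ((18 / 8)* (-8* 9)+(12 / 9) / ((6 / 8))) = -45 / 1442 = -0.03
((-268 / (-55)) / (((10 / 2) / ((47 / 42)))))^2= 39664804 / 33350625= 1.19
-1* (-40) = 40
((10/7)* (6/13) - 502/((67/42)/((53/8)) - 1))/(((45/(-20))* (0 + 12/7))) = -434998/2535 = -171.60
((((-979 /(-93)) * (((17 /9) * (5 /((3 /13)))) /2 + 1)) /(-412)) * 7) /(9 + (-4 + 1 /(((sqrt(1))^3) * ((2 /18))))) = -1134661 /4138128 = -0.27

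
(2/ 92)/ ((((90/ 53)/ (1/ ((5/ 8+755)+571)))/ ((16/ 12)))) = 424/ 32953365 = 0.00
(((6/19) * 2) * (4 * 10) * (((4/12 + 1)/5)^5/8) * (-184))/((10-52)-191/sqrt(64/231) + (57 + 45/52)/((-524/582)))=0.00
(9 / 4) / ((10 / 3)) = 0.68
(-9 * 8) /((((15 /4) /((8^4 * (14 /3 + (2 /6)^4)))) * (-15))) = 49676288 /2025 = 24531.50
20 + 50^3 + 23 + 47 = 125090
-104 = -104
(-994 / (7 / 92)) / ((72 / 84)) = -45724 / 3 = -15241.33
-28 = -28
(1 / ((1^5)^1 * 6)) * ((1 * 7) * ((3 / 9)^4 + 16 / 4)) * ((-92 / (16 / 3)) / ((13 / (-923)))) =3715075 / 648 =5733.14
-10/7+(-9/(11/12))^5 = -102854575886/1127357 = -91235.14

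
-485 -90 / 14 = -3440 / 7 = -491.43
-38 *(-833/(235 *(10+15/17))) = 538118/43475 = 12.38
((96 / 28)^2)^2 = 331776 / 2401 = 138.18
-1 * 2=-2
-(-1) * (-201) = -201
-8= -8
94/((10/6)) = 282/5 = 56.40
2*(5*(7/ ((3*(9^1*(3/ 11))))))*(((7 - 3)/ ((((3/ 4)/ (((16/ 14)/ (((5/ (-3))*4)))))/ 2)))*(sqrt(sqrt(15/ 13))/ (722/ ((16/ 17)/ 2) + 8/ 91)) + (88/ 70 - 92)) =-69872/ 81 - 39424*13^(3/ 4)*15^(1/ 4)/ 45238419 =-862.63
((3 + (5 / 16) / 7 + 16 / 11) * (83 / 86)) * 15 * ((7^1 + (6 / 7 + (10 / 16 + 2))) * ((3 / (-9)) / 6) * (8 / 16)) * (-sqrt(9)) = 1350302515 / 23733248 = 56.89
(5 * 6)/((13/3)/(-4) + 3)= 360/23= 15.65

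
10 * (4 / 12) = 10 / 3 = 3.33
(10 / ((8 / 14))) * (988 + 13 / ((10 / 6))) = 34853 / 2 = 17426.50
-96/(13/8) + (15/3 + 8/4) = -677/13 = -52.08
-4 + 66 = 62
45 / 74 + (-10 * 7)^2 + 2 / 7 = 2538663 / 518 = 4900.89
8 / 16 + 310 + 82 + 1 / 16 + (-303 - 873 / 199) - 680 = -1893921 / 3184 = -594.82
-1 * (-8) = 8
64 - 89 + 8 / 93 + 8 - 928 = -944.91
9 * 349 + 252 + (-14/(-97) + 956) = 421867/97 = 4349.14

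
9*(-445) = -4005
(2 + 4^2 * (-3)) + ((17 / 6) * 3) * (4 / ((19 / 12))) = -466 / 19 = -24.53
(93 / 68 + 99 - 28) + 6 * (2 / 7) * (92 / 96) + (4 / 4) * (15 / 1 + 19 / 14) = 6145 / 68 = 90.37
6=6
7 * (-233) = -1631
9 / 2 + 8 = 25 / 2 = 12.50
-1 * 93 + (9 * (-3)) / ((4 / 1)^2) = -94.69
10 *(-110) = -1100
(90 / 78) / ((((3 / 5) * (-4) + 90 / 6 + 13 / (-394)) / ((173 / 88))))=2556075 / 14161004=0.18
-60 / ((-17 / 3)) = 180 / 17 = 10.59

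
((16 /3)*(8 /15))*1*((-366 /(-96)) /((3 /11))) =5368 /135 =39.76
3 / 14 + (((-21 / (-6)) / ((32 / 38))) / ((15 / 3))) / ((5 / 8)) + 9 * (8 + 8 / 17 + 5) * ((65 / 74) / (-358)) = 24566749 / 19703425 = 1.25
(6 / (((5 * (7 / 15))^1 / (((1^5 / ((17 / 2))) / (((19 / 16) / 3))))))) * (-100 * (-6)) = 1036800 / 2261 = 458.56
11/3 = 3.67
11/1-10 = 1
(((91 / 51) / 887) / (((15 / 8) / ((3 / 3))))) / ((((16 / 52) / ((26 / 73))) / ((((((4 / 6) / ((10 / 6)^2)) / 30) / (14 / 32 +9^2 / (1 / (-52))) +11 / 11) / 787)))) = 3386640348 / 2146171692653125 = 0.00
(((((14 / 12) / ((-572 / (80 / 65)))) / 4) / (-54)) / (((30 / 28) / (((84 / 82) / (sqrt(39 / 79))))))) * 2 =686 * sqrt(3081) / 1203879105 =0.00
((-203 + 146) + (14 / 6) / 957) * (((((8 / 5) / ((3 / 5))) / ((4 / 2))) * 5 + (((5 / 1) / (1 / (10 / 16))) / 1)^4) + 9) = -27908536085 / 4409856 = -6328.67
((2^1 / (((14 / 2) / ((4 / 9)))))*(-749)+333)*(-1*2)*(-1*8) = 3806.22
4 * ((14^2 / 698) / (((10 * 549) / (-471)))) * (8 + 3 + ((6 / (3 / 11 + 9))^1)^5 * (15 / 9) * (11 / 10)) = -1469087944478 / 1360230105285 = -1.08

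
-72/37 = -1.95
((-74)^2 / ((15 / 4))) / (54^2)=5476 / 10935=0.50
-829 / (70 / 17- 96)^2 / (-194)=0.00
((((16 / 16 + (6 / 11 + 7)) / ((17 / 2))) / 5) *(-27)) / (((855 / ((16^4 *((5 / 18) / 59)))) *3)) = -6160384 / 9433215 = -0.65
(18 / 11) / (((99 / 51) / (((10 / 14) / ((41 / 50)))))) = 25500 / 34727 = 0.73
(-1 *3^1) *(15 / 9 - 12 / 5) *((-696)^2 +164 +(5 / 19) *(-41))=20254993 / 19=1066052.26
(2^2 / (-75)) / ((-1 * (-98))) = -2 / 3675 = -0.00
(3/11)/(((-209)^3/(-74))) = 222/100422619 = 0.00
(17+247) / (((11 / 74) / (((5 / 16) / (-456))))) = -185 / 152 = -1.22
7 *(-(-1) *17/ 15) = 119/ 15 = 7.93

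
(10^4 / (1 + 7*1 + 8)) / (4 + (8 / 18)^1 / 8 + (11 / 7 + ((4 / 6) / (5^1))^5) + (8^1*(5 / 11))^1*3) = 73089843750 / 1933795553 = 37.80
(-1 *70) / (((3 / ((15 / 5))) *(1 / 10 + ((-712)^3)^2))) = -700 / 1302806635376803841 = -0.00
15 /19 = 0.79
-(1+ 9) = -10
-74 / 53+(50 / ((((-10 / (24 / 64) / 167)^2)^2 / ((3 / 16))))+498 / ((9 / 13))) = 31547929548877 / 2084044800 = 15137.84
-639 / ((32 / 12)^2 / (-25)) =143775 / 64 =2246.48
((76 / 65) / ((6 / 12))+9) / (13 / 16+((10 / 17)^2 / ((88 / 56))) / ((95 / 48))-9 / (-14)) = 4985740144 / 688870195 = 7.24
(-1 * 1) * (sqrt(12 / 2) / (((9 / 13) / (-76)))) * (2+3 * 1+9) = 13832 * sqrt(6) / 9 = 3764.59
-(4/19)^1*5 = -20/19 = -1.05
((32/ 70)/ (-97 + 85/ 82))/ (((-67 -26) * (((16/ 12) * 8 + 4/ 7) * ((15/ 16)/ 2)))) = 10496/ 1079430075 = 0.00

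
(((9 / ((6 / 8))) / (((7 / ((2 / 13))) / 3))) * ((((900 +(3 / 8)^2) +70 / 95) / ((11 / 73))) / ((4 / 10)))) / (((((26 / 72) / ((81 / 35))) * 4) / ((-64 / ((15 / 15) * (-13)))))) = 2098708824204 / 22499477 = 93278.12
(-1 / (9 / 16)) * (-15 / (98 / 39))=520 / 49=10.61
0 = 0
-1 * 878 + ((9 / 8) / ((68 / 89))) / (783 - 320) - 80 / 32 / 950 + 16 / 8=-20960774713 / 23927840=-876.00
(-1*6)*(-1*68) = 408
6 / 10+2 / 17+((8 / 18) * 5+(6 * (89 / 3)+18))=152189 / 765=198.94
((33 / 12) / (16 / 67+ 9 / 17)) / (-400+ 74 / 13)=-14807 / 1631000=-0.01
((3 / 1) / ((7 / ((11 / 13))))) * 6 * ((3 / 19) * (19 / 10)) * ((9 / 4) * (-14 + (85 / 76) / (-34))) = -5701509 / 276640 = -20.61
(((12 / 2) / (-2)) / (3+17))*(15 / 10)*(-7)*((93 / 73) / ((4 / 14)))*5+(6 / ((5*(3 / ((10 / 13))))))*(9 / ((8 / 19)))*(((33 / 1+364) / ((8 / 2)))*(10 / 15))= 470.29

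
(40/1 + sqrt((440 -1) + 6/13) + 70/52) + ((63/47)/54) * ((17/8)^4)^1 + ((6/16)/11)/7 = sqrt(74269)/13 + 48396405023/1156227072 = 62.82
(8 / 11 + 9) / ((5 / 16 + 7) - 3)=1712 / 759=2.26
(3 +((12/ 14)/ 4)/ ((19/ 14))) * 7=420/ 19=22.11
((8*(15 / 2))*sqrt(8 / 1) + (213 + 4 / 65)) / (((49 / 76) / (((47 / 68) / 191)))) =107160*sqrt(2) / 159103 + 12367157 / 10341695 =2.15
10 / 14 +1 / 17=0.77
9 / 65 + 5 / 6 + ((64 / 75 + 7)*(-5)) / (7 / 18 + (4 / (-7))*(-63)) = -27407 / 255450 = -0.11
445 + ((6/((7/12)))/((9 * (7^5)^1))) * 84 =7479211/16807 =445.01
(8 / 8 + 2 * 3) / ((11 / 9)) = 63 / 11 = 5.73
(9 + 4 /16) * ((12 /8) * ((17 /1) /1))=1887 /8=235.88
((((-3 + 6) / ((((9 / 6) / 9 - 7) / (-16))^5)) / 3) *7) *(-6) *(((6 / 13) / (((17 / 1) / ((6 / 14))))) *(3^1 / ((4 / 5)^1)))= -3302259425280 / 25604220421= -128.97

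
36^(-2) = 1/ 1296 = 0.00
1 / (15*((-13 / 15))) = -1 / 13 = -0.08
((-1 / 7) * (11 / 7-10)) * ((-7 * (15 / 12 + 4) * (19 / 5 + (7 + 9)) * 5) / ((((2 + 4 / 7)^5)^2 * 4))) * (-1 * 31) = 5683119534631 / 2115832430592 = 2.69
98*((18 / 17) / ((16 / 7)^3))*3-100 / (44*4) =4882879 / 191488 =25.50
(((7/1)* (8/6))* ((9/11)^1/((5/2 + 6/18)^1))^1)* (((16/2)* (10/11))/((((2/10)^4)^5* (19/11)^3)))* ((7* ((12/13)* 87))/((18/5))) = 85863647460937500000000/1515839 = 56644305537024380.56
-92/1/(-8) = 23/2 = 11.50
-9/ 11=-0.82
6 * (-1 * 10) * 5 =-300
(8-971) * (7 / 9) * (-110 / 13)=82390 / 13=6337.69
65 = 65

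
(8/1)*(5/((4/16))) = 160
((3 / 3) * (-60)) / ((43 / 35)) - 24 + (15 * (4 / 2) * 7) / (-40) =-13431 / 172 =-78.09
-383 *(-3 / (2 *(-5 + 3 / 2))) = -1149 / 7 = -164.14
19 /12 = 1.58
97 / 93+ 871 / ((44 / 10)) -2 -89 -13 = 194365 / 2046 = 95.00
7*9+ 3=66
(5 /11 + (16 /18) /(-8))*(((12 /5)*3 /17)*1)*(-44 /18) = -16 /45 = -0.36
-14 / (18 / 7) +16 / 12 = -37 / 9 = -4.11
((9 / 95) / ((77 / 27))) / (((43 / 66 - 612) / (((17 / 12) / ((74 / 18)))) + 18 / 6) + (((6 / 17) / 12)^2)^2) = -2922566832 / 155818090680805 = -0.00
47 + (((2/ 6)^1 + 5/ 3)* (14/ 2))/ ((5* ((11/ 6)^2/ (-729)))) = -338981/ 605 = -560.30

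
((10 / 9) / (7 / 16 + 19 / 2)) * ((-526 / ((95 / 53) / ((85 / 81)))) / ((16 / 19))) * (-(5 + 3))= 327.10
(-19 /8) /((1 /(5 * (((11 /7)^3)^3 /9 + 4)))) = -362014366585 /2905459704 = -124.60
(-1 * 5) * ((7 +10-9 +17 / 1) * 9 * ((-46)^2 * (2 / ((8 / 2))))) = -1190250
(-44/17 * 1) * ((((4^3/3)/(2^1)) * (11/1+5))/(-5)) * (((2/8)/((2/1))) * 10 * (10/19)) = 56320/969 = 58.12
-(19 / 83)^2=-361 / 6889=-0.05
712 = 712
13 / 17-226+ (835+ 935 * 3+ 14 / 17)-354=52047 / 17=3061.59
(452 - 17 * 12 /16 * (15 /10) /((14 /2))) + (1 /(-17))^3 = 123606111 /275128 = 449.27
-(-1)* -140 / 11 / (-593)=0.02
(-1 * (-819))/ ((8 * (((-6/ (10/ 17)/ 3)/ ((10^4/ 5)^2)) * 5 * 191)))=-409500000/ 3247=-126116.42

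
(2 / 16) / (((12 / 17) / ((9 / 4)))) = 51 / 128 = 0.40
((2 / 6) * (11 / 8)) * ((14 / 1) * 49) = 3773 / 12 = 314.42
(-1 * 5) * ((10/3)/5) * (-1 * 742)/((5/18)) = 8904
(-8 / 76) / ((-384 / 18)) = 3 / 608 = 0.00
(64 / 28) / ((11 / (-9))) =-144 / 77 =-1.87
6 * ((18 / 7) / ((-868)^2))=27 / 1318492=0.00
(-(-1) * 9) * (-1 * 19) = -171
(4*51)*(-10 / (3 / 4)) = -2720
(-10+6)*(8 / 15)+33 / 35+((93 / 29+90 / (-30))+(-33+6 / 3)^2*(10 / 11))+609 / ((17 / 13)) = 152416300 / 113883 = 1338.36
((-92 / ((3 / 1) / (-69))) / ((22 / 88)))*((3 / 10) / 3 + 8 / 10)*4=152352 / 5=30470.40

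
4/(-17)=-4/17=-0.24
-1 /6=-0.17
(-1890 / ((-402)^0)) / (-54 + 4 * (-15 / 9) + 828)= -2835 / 1151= -2.46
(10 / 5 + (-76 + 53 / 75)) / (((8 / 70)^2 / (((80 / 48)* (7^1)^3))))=-461940395 / 144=-3207919.41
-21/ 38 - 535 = -20351/ 38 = -535.55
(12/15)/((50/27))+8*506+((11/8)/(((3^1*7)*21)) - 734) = 1461665887/441000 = 3314.44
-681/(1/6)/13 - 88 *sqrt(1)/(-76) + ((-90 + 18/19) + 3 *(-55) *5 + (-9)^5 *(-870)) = 12688736491/247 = 51371402.80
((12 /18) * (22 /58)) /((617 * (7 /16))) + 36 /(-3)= -4508684 /375753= -12.00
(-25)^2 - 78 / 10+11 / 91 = 280881 / 455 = 617.32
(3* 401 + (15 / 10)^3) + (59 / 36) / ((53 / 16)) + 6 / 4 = 4611139 / 3816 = 1208.37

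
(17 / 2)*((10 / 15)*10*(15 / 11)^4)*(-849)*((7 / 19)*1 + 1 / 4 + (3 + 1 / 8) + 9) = -2358848334375 / 1112716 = -2119901.52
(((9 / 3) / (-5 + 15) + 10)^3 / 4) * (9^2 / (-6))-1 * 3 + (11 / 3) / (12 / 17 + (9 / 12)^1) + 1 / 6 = -796665983 / 216000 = -3688.27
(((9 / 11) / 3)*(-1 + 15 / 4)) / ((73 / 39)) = 117 / 292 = 0.40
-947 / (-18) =947 / 18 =52.61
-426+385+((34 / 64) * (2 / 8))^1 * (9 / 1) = -5095 / 128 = -39.80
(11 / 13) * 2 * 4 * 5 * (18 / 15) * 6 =3168 / 13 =243.69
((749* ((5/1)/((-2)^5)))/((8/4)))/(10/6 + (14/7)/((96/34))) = -3745/152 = -24.64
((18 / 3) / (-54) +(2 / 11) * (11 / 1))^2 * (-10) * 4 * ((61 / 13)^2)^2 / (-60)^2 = -4001448049 / 208209690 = -19.22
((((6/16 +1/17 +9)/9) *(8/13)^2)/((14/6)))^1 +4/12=10125/20111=0.50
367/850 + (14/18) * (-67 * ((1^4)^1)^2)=-51.68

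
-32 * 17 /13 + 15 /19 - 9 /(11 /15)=-144896 /2717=-53.33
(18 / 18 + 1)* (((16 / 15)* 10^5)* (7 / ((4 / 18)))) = 6720000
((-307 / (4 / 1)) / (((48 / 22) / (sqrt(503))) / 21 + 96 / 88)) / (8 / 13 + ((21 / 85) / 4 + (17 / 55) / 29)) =-451372119737 / 4412696556 + 128194297*sqrt(503) / 6619044834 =-101.86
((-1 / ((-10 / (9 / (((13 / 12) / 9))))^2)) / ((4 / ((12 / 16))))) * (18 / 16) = -1594323 / 135200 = -11.79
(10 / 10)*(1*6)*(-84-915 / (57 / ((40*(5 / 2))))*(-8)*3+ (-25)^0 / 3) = 4382462 / 19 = 230655.89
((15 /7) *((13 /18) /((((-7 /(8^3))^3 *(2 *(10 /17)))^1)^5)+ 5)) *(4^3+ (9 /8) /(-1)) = -197458305871595641218621835315246606305466211743 /498493958544015000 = -396109727083404304850859700000.00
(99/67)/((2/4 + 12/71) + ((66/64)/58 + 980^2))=4348608/2826456660167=0.00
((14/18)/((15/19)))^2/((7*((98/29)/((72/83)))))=41876/1176525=0.04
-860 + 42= -818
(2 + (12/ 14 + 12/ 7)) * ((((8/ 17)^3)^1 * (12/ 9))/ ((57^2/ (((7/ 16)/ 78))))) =0.00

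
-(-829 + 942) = -113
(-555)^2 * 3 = 924075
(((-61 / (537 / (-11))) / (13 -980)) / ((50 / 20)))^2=1800964 / 6741266996025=0.00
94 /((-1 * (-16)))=47 /8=5.88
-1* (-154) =154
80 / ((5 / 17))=272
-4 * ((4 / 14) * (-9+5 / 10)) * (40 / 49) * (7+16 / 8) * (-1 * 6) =-146880 / 343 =-428.22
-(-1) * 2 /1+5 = 7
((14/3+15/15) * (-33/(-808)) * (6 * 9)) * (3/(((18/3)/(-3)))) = -15147/808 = -18.75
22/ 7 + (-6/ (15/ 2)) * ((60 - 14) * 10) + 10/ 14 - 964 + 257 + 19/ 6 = -44855/ 42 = -1067.98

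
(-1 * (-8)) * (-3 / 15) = -8 / 5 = -1.60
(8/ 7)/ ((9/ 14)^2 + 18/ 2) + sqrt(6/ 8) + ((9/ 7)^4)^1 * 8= sqrt(3)/ 2 + 97378184/ 4429845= 22.85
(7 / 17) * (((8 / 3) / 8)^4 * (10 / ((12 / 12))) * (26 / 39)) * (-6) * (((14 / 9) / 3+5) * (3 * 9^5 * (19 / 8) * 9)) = -72232965 / 17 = -4248997.94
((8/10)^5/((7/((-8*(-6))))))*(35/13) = 49152/8125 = 6.05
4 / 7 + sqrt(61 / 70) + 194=sqrt(4270) / 70 + 1362 / 7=195.50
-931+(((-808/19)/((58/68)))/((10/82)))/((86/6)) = -113669971/118465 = -959.52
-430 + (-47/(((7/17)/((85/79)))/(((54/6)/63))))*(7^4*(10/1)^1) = -33312320/79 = -421674.94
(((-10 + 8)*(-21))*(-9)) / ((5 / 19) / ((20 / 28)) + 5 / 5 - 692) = 133 / 243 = 0.55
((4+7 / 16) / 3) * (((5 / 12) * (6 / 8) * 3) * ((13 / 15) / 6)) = 923 / 4608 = 0.20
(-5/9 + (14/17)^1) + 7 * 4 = 28.27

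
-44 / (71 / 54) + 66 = 32.54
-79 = -79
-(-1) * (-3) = -3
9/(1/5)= 45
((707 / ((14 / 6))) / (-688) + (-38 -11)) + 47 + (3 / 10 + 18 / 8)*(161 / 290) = -511129 / 498800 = -1.02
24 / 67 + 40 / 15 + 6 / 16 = 5467 / 1608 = 3.40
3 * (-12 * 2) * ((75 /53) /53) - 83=-238547 /2809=-84.92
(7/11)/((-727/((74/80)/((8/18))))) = -2331/1279520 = -0.00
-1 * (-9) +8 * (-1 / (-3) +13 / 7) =557 / 21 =26.52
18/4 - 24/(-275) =2523/550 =4.59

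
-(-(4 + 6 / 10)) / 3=23 / 15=1.53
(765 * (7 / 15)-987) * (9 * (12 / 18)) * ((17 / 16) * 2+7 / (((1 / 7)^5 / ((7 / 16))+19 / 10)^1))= -21957.82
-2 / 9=-0.22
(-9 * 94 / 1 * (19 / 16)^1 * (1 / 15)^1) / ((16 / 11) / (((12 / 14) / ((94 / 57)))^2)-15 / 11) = -861703029 / 51729640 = -16.66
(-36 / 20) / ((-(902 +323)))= 9 / 6125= 0.00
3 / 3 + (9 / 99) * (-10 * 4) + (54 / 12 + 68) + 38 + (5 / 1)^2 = 2923 / 22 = 132.86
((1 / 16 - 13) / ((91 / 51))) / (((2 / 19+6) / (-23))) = 4613409 / 168896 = 27.32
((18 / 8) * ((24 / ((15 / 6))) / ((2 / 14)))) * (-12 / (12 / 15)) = -2268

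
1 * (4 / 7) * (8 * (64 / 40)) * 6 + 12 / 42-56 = -11.83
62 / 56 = 31 / 28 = 1.11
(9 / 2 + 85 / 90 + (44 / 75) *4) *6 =3506 / 75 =46.75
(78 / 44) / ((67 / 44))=78 / 67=1.16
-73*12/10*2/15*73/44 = -5329/275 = -19.38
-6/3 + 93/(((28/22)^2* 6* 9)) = -3305/3528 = -0.94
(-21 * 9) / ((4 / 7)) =-1323 / 4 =-330.75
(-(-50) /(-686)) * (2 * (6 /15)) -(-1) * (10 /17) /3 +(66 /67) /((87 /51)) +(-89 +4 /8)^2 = 1064935455875 /135955596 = 7832.97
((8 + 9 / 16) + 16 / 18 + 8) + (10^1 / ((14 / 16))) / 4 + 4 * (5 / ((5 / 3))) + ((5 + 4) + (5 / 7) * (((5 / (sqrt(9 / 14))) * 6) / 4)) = 25 * sqrt(14) / 14 + 41639 / 1008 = 47.99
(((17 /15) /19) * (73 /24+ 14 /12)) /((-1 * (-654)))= 1717 /4473360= 0.00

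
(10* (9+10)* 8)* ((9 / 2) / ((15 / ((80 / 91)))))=36480 / 91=400.88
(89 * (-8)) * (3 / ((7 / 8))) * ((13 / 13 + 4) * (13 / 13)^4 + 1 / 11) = -136704 / 11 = -12427.64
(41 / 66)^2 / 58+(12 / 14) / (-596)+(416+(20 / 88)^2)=109635920885 / 263511864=416.06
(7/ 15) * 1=7/ 15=0.47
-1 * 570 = -570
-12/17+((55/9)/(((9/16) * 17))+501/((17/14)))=568042/1377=412.52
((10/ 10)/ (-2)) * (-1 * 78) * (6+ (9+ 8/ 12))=611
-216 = -216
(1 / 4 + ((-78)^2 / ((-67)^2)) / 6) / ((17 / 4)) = 8545 / 76313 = 0.11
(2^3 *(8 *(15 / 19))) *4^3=61440 / 19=3233.68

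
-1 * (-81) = 81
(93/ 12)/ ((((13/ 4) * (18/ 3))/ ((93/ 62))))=31/ 52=0.60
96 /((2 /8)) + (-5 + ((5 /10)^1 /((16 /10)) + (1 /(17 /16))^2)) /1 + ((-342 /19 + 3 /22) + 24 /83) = 1530893389 /4221712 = 362.62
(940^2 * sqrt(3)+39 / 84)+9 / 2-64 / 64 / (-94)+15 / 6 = 1530447.57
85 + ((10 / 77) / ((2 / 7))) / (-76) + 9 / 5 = 362799 / 4180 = 86.79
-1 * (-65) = 65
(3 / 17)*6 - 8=-118 / 17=-6.94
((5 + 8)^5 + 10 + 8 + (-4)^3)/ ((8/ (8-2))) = 1113741/ 4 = 278435.25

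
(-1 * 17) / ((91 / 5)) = -85 / 91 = -0.93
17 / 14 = 1.21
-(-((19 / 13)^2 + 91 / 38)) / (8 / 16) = 29097 / 3211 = 9.06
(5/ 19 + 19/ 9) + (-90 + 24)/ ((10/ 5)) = -5237/ 171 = -30.63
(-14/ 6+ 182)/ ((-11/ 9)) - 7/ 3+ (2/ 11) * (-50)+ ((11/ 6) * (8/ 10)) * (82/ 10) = -120778/ 825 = -146.40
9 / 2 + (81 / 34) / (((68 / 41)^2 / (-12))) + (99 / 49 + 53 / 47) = -248455345 / 90517112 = -2.74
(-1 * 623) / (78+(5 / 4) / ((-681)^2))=-165098916 / 20670491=-7.99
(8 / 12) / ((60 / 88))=44 / 45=0.98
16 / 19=0.84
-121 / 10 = -12.10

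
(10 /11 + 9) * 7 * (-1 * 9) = -6867 /11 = -624.27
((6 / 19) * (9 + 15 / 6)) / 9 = 23 / 57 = 0.40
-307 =-307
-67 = -67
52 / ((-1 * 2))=-26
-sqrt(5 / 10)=-sqrt(2) / 2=-0.71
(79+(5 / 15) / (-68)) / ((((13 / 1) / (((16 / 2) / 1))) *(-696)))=-16115 / 230724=-0.07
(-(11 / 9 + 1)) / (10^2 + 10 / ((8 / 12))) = -4 / 207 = -0.02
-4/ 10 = -2/ 5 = -0.40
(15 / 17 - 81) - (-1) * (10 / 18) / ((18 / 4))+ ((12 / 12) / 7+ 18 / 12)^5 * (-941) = -8399178885899 / 740583648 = -11341.30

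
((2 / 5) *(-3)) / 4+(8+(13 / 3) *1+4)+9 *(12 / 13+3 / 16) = 81209 / 3120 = 26.03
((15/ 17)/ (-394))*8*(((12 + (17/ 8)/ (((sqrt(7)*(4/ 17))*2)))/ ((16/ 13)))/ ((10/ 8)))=-468/ 3349 - 663*sqrt(7)/ 88256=-0.16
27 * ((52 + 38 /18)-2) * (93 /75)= 43617 /25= 1744.68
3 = 3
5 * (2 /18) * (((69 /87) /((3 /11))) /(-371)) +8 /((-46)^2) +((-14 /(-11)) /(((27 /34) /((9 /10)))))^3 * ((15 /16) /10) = 28714606521247 /102267915403500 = 0.28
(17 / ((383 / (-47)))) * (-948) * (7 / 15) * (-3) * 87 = -461288268 / 1915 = -240881.60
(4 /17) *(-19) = -4.47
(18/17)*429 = 7722/17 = 454.24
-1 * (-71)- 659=-588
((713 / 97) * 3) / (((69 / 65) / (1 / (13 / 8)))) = 1240 / 97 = 12.78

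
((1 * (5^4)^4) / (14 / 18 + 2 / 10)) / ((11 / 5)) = 34332275390625 / 484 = 70934453286.42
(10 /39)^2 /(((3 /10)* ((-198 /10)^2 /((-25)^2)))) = 15625000 /44721963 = 0.35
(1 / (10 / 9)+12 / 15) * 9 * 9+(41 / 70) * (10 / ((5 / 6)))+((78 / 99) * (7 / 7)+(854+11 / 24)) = 9239767 / 9240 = 999.97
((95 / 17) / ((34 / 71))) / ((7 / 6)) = 20235 / 2023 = 10.00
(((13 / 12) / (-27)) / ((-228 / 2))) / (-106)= -13 / 3915216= -0.00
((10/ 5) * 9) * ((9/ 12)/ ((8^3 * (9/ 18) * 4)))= 0.01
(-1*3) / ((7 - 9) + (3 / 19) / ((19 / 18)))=1083 / 668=1.62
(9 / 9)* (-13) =-13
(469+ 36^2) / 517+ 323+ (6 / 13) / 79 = 173315514 / 530959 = 326.42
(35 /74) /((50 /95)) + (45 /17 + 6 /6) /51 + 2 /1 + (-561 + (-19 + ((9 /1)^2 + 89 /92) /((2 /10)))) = -123357752 /737817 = -167.19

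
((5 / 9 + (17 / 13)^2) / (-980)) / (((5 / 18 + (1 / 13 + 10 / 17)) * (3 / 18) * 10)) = -87873 / 59734675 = -0.00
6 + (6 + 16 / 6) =44 / 3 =14.67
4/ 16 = 1/ 4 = 0.25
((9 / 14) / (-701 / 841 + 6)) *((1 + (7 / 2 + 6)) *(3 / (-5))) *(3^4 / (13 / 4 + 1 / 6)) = -16553403 / 890725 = -18.58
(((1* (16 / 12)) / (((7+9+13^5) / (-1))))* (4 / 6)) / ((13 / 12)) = -32 / 14481051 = -0.00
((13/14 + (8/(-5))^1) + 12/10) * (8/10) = 74/175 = 0.42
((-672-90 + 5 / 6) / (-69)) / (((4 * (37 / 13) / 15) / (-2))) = -296855 / 10212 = -29.07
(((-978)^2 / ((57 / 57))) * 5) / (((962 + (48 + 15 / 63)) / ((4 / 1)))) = 80344656 / 4243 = 18935.81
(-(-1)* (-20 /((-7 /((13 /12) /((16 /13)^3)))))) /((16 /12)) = 142805 /114688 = 1.25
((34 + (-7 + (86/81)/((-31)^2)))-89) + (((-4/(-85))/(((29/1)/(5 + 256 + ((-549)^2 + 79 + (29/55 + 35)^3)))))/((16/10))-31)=3300978691533049/12769485225750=258.51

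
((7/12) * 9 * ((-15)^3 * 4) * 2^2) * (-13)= 3685500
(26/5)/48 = 0.11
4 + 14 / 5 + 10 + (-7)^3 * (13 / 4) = -21959 / 20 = -1097.95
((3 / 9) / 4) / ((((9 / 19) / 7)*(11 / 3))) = 133 / 396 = 0.34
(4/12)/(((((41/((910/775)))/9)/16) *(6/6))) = 1.37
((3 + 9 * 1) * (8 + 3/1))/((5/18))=2376/5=475.20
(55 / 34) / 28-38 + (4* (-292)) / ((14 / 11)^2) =-5057999 / 6664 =-759.00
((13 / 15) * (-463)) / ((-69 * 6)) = 6019 / 6210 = 0.97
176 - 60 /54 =1574 /9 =174.89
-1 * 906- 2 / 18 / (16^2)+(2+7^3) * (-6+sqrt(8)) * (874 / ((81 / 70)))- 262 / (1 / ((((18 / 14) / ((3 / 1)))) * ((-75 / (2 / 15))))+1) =-4038770283275 / 2581248+14071400 * sqrt(2) / 27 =-827622.25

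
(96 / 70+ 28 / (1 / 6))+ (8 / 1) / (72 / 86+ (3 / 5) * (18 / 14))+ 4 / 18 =174.57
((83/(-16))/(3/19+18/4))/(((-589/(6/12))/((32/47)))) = 166/257889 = 0.00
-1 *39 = -39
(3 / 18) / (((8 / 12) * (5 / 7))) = 7 / 20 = 0.35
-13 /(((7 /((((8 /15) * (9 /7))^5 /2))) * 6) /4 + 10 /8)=-34504704 /370970885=-0.09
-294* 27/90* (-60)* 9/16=11907/4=2976.75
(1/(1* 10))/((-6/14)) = -7/30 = -0.23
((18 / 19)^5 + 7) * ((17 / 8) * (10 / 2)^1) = 1633892185 / 19808792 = 82.48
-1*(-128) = 128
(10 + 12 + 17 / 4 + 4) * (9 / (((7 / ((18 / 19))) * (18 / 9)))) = 9801 / 532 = 18.42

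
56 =56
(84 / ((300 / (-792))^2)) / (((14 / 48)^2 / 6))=180652032 / 4375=41291.89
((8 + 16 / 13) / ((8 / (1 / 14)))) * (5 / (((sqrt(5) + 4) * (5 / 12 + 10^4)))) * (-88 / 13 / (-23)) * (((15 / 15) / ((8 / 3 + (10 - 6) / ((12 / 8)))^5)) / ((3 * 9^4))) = 5 / 96295139426304 - 5 * sqrt(5) / 385180557705216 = 0.00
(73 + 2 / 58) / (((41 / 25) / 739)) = 39130050 / 1189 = 32910.05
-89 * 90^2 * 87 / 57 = -20906100 / 19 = -1100321.05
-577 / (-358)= 1.61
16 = 16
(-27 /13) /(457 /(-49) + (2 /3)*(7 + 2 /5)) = 19845 /41977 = 0.47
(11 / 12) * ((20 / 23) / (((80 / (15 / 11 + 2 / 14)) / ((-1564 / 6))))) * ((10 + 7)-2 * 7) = -493 / 42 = -11.74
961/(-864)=-961/864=-1.11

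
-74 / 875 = -0.08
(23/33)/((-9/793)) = -18239/297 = -61.41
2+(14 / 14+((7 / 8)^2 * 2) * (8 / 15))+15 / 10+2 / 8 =167 / 30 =5.57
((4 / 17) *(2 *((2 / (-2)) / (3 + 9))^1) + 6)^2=92416 / 2601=35.53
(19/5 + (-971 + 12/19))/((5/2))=-183648/475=-386.63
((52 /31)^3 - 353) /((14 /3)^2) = -93380535 /5839036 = -15.99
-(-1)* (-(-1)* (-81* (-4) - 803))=-479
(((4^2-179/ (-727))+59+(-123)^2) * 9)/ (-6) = -33160461/ 1454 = -22806.37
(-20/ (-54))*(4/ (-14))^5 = -320/ 453789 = -0.00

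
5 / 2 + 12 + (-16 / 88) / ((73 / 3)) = 14.49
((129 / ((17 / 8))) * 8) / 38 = 4128 / 323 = 12.78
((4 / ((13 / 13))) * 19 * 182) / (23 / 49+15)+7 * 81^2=17745217 / 379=46821.15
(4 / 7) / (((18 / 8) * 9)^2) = 0.00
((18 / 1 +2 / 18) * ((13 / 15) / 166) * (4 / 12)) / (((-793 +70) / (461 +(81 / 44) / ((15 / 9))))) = -215423897 / 10693603800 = -0.02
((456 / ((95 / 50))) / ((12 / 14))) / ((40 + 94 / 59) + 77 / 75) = 6.57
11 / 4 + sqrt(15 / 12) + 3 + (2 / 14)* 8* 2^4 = sqrt(5) / 2 + 673 / 28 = 25.15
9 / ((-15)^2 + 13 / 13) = 9 / 226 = 0.04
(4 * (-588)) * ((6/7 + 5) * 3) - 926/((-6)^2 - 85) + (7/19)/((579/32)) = -22267619170/539049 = -41309.08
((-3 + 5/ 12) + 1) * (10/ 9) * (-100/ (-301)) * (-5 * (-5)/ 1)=-118750/ 8127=-14.61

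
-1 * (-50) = 50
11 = 11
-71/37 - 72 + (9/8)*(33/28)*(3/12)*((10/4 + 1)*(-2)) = -76.24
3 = 3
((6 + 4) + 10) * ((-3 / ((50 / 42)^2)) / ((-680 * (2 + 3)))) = 1323 / 106250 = 0.01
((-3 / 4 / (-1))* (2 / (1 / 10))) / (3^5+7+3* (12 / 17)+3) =255 / 4337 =0.06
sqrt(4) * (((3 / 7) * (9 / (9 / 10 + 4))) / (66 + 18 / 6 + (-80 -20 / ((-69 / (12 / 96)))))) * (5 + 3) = -596160 / 518959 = -1.15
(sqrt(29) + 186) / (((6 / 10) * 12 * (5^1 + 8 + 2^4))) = 5 * sqrt(29) / 1044 + 155 / 174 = 0.92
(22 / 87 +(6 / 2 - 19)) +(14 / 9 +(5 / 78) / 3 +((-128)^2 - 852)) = 35101331 / 2262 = 15517.83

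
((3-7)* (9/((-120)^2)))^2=1/160000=0.00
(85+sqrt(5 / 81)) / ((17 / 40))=40 * sqrt(5) / 153+200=200.58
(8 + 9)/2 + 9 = 17.50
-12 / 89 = -0.13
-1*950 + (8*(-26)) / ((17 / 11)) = -1084.59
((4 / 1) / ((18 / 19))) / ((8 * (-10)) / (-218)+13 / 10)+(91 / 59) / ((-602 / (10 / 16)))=1680257695 / 663800976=2.53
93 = 93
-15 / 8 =-1.88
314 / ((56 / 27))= 4239 / 28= 151.39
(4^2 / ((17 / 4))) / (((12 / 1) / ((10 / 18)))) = 80 / 459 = 0.17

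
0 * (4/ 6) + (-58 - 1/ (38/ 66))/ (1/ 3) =-3405/ 19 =-179.21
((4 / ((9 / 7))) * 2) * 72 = 448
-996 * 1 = -996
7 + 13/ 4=41/ 4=10.25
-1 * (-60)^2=-3600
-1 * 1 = -1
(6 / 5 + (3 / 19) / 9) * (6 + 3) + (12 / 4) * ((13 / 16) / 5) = 17397 / 1520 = 11.45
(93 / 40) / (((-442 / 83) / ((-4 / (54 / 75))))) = 12865 / 5304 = 2.43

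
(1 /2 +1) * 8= 12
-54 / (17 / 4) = -216 / 17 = -12.71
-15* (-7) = 105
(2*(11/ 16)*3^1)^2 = 1089/ 64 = 17.02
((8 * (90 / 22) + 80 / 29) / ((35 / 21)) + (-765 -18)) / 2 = -242985 / 638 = -380.85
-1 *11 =-11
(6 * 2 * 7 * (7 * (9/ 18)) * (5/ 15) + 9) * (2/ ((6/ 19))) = 2033/ 3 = 677.67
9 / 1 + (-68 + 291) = 232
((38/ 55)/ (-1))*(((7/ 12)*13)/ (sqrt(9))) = -1729/ 990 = -1.75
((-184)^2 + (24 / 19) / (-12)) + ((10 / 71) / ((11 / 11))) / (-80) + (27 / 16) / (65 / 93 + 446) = 30357367598881 / 896664112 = 33855.90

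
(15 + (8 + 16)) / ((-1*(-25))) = 39 / 25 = 1.56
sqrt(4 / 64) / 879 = 1 / 3516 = 0.00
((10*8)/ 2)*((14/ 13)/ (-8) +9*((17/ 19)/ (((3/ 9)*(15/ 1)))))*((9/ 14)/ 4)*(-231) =-2165427/ 988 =-2191.73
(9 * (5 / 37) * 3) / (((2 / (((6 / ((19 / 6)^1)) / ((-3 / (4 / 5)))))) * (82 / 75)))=-24300 / 28823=-0.84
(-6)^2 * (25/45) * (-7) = -140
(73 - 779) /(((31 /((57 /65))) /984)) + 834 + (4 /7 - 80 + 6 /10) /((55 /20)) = -2924104094 /155155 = -18846.34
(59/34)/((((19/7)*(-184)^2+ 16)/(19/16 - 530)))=-3494393/349996544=-0.01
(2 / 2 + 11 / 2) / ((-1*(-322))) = 13 / 644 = 0.02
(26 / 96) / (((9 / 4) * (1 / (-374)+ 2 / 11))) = 2431 / 3618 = 0.67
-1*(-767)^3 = 451217663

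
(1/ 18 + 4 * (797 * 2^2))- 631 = 218179/ 18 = 12121.06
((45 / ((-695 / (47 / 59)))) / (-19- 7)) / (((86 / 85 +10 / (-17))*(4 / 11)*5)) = 8789 / 3411616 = 0.00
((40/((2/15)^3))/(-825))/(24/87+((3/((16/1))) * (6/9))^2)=-417600/5951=-70.17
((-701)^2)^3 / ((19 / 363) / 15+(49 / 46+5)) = 29721027775171206724470 / 1520029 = 19552934697411172.24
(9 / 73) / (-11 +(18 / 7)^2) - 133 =-2087876 / 15695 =-133.03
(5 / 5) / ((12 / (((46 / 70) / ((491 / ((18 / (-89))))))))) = -69 / 3058930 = -0.00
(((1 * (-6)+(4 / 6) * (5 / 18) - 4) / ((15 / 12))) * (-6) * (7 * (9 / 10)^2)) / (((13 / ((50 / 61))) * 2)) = 6678 / 793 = 8.42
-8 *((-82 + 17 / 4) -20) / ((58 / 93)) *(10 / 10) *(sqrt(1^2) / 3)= 12121 / 29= 417.97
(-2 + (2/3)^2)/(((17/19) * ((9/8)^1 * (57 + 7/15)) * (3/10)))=-53200/593487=-0.09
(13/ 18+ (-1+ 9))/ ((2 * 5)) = 0.87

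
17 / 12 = 1.42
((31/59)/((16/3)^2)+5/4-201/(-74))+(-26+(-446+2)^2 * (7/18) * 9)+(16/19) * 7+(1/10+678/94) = 1721644996907107/2495256320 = 689967.19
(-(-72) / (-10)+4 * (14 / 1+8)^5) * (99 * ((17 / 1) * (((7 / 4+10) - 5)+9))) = 2732171282379 / 5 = 546434256475.80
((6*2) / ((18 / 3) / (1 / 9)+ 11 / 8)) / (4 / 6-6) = -18 / 443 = -0.04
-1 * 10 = -10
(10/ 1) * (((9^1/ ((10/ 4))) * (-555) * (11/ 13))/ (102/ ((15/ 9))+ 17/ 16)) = -17582400/ 64753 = -271.53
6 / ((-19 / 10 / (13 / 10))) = -78 / 19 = -4.11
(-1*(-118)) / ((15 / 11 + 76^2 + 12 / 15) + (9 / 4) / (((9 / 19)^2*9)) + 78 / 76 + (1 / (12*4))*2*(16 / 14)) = 279667080 / 13699780513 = 0.02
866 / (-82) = -10.56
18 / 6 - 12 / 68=2.82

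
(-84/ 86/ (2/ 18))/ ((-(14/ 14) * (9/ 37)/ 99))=153846/ 43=3577.81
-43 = -43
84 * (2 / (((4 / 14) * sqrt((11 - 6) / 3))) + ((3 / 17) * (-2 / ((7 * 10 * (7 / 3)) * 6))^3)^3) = -81 / 285728428804786997750000000 + 588 * sqrt(15) / 5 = 455.46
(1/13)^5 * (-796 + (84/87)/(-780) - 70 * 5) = -6480637/2099661915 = -0.00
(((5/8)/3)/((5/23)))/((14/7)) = 23/48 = 0.48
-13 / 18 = -0.72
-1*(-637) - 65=572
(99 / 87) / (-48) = -11 / 464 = -0.02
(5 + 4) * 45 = 405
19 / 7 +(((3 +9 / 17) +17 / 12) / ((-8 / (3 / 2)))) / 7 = 2.58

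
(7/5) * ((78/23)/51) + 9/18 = 2319/3910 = 0.59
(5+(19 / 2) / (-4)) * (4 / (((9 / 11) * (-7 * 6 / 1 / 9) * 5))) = -11 / 20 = -0.55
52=52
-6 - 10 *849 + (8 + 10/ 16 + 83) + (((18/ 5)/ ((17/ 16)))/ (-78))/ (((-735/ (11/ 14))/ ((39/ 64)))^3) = -472309463377560925183/ 56198047252480000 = -8404.37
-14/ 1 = -14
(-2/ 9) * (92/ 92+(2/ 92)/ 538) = -24749/ 111366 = -0.22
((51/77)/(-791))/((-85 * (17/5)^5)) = 1875/86479230299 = 0.00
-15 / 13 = -1.15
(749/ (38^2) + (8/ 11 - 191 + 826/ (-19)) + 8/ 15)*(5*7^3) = -19016524709/ 47652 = -399070.86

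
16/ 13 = 1.23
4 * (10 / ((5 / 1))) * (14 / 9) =112 / 9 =12.44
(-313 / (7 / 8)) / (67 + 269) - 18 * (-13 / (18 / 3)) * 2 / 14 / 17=-3683 / 4998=-0.74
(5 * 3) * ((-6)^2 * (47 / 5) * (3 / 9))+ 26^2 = 2368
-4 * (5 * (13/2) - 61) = 114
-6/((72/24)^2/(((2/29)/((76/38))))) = -0.02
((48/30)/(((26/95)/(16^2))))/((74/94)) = 914432/481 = 1901.11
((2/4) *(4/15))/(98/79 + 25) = 158/31095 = 0.01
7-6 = 1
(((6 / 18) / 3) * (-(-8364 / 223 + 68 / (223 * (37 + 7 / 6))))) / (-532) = -7599 / 970273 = -0.01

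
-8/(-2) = 4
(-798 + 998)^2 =40000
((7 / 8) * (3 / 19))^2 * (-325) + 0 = -143325 / 23104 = -6.20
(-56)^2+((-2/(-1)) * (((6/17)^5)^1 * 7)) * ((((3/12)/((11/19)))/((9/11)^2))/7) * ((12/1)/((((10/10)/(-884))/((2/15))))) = 1305435968/417605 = 3126.01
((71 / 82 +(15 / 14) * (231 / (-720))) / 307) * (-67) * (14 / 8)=-321265 / 1611136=-0.20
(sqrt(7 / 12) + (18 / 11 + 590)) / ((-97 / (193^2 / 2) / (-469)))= 17469781 *sqrt(21) / 1164 + 56846667374 / 1067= 53345878.71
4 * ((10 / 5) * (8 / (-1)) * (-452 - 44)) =31744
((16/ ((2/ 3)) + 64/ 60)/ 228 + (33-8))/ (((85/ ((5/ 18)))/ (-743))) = -15951467/ 261630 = -60.97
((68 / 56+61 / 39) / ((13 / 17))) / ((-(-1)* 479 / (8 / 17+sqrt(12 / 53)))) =6068 / 1699971+25789* sqrt(159) / 90098463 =0.01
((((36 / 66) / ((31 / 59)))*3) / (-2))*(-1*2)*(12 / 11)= 12744 / 3751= 3.40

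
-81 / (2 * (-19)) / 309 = 27 / 3914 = 0.01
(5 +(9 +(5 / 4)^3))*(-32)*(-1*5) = 5105 / 2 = 2552.50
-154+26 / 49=-7520 / 49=-153.47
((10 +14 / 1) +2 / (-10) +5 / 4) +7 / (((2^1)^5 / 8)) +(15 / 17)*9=2953 / 85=34.74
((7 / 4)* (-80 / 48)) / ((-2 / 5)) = 175 / 24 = 7.29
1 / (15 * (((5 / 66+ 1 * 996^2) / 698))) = 15356 / 327365305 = 0.00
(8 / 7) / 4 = 2 / 7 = 0.29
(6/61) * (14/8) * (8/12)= 7/61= 0.11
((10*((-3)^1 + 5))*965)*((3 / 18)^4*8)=9650 / 81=119.14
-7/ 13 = -0.54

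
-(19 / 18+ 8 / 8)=-37 / 18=-2.06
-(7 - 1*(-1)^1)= -8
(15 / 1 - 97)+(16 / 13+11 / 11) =-1037 / 13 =-79.77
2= 2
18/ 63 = 2/ 7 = 0.29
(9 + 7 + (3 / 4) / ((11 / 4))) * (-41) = -7339 / 11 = -667.18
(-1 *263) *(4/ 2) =-526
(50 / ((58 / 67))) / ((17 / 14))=23450 / 493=47.57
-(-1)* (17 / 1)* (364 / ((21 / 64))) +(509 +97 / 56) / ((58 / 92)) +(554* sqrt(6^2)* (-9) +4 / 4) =-24959759 / 2436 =-10246.21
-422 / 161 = -2.62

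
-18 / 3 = -6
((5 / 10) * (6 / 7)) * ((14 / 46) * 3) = 9 / 23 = 0.39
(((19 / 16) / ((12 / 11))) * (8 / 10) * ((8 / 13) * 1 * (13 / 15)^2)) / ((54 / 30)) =2717 / 12150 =0.22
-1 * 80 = -80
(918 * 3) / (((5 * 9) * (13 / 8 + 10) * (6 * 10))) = 68 / 775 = 0.09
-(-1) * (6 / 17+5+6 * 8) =907 / 17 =53.35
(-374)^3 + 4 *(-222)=-52314512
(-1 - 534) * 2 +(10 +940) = -120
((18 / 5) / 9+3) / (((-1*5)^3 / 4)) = -68 / 625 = -0.11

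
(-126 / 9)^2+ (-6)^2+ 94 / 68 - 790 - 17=-19503 / 34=-573.62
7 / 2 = 3.50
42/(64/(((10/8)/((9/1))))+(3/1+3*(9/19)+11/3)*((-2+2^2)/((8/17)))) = 47880/564497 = 0.08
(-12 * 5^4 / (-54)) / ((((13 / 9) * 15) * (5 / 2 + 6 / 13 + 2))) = 500 / 387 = 1.29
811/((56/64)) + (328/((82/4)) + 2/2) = 6607/7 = 943.86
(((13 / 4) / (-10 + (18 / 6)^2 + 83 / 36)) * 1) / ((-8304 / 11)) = -429 / 130096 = -0.00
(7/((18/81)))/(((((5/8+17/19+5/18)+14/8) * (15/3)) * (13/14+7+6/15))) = 603288/2829299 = 0.21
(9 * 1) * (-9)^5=-531441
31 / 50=0.62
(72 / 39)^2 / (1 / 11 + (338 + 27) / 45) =0.42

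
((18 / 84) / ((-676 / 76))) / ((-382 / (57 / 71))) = 3249 / 64170652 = 0.00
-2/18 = -1/9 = -0.11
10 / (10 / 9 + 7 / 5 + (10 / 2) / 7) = 1575 / 508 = 3.10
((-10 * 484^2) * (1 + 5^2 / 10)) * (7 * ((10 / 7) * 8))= -655916800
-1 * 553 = -553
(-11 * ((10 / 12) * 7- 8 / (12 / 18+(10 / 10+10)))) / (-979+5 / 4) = 23782 / 410655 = 0.06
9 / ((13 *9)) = 1 / 13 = 0.08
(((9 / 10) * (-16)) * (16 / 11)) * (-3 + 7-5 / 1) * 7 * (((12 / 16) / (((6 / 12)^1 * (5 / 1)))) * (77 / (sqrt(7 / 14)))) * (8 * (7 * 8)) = 37933056 * sqrt(2) / 25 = 2145817.69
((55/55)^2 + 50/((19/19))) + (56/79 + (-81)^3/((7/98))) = -7440122.29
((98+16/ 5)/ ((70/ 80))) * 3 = 12144/ 35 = 346.97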